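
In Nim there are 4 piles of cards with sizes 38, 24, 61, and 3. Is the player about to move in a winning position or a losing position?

Compute the nim-sum pairwise:
38 ^ 24 = 62
62 ^ 61 = 3
3 ^ 3 = 0
The nim-sum is 0, so this is a P-position: the player to move is in a losing position under optimal play.

Losing position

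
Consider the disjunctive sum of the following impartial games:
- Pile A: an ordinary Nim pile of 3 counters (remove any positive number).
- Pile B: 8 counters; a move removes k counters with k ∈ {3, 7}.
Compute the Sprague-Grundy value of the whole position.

Pile A is a plain Nim pile of size 3, so its Grundy value is 3.
For pile B, compute g(0), g(1), … with moves {3, 7}:
g(0) = mex{} = 0
g(1) = mex{} = 0
g(2) = mex{} = 0
g(3) = mex{0} = 1
g(4) = mex{0} = 1
g(5) = mex{0} = 1
g(6) = mex{1} = 0
g(7) = mex{0,1} = 2
g(8) = mex{0,1} = 2
So g(8) = 2.
The value of a disjunctive sum is the nim-sum of the parts.
Combined value = 3 ⊕ 2 = 1.

1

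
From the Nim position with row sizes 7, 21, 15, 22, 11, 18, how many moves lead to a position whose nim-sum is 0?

3

Nim-sum: 7 ^ 21 ^ 15 ^ 22 ^ 11 ^ 18 = 18.
The overall nim-sum is X = 18. A row of size p has a winning move iff p XOR X < p (reduce it to p XOR X).
  7: 7 XOR 18 = 21 ≥ 7 — no move.
  21: 21 XOR 18 = 7 < 21 — winning move (to 7).
  15: 15 XOR 18 = 29 ≥ 15 — no move.
  22: 22 XOR 18 = 4 < 22 — winning move (to 4).
  11: 11 XOR 18 = 25 ≥ 11 — no move.
  18: 18 XOR 18 = 0 < 18 — winning move (to 0).
That gives 3 winning moves.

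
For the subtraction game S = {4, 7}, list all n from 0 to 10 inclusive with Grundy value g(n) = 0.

0, 1, 2, 3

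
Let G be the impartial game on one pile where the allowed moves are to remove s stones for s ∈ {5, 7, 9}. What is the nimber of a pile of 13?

2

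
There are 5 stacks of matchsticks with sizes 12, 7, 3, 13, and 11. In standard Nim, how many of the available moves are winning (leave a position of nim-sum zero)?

3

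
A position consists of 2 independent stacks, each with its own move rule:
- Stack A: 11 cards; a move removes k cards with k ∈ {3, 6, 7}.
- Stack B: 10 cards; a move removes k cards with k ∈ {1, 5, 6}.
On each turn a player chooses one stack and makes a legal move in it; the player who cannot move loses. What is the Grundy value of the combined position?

For stack A, compute g(0), g(1), … with moves {3, 6, 7}:
g(0) = mex{} = 0
g(1) = mex{} = 0
g(2) = mex{} = 0
g(3) = mex{0} = 1
g(4) = mex{0} = 1
g(5) = mex{0} = 1
g(6) = mex{0,1} = 2
g(7) = mex{0,1} = 2
g(8) = mex{0,1} = 2
g(9) = mex{0,1,2} = 3
g(10) = mex{1,2} = 0
g(11) = mex{1,2} = 0
So g(11) = 0.
Build the Grundy sequence for stack B with g(k) = mex{g(k−s) : s ∈ {1, 5, 6}, s ≤ k}:
k:     0  1  2  3  4  5  6  7  8  9 10
g(k):  0  1  0  1  0  1  2  3  2  3  2
So g(10) = 2.
By the Sprague-Grundy theorem, the Grundy value of a sum of independent games is the XOR of the component values.
Combined value = 0 ⊕ 2 = 2.

2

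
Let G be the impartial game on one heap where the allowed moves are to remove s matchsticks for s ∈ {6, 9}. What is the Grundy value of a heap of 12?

2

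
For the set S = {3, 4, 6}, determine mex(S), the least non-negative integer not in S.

0 is not in the set, so the mex is 0.

0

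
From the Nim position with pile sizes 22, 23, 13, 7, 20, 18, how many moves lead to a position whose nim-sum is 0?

1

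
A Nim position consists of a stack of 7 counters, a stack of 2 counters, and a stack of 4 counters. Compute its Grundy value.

Bitwise XOR of the heap sizes:
  111  (7)
  010  (2)
  100  (4)
  ---
  001  (1)

1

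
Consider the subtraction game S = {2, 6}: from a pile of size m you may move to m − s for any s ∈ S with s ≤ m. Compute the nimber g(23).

1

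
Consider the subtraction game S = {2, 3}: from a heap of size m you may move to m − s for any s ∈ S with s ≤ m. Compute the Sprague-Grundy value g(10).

0

Grundy values for subtraction set {2, 3}:
g(0) = mex{} = 0
g(1) = mex{} = 0
g(2) = mex{0} = 1
g(3) = mex{0} = 1
g(4) = mex{0,1} = 2
g(5) = mex{1} = 0
g(6) = mex{1,2} = 0
g(7) = mex{0,2} = 1
g(8) = mex{0} = 1
g(9) = mex{0,1} = 2
g(10) = mex{1} = 0
So g(10) = 0.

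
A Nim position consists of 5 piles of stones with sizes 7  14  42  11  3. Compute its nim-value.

Bitwise XOR of the heap sizes:
  000111  (7)
  001110  (14)
  101010  (42)
  001011  (11)
  000011  (3)
  ------
  101011  (43)

43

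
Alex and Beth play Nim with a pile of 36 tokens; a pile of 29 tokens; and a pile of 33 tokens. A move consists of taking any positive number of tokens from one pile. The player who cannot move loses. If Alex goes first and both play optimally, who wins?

Alex wins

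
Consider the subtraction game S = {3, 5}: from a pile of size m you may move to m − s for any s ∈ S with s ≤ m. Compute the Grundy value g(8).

0

Compute g(0), g(1), … for moves {3, 5}:
g(0) = mex{} = 0
g(1) = mex{} = 0
g(2) = mex{} = 0
g(3) = mex{0} = 1
g(4) = mex{0} = 1
g(5) = mex{0} = 1
g(6) = mex{0,1} = 2
g(7) = mex{0,1} = 2
g(8) = mex{1} = 0
So g(8) = 0.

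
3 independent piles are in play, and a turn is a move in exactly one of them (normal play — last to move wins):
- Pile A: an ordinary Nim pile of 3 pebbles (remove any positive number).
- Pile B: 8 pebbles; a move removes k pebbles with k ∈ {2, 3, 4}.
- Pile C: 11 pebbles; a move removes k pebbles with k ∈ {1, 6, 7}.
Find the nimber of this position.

Pile A is a plain Nim pile of size 3, so its Grundy value is 3.
Build the Grundy sequence for pile B with g(k) = mex{g(k−s) : s ∈ {2, 3, 4}, s ≤ k}:
g(0) = mex{} = 0
g(1) = mex{} = 0
g(2) = mex{0} = 1
g(3) = mex{0} = 1
g(4) = mex{0,1} = 2
g(5) = mex{0,1} = 2
g(6) = mex{1,2} = 0
g(7) = mex{1,2} = 0
g(8) = mex{0,2} = 1
So g(8) = 1.
Grundy values for pile C (subtraction set {1, 6, 7}):
k:     0  1  2  3  4  5  6  7  8  9 10 11
g(k):  0  1  0  1  0  1  2  3  2  3  2  3
So g(11) = 3.
By the Sprague-Grundy theorem, the Grundy value of a sum of independent games is the XOR of the component values.
Combined value = 3 XOR 1 XOR 3 = 1.

1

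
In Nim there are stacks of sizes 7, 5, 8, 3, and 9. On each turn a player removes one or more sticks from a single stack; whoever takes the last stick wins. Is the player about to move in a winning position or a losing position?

Losing position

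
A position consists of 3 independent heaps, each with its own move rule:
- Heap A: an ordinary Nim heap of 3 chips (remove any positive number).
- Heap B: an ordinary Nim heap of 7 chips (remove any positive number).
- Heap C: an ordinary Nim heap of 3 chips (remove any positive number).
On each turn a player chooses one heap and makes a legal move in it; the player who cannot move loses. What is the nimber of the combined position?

7

Heap A is a plain Nim heap of size 3, so its Grundy value is 3.
Heap B is a plain Nim heap of size 7, so its Grundy value is 7.
Heap C is a plain Nim heap of size 3, so its Grundy value is 3.
The value of a disjunctive sum is the nim-sum of the parts.
Combined value = 3 ⊕ 7 ⊕ 3 = 7.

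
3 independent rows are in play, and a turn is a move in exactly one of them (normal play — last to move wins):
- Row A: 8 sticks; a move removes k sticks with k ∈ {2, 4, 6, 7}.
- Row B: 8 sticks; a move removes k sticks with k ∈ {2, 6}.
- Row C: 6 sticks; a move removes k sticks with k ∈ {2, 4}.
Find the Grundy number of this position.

For row A, compute g(0), g(1), … with moves {2, 4, 6, 7}:
g(0) = mex{} = 0
g(1) = mex{} = 0
g(2) = mex{0} = 1
g(3) = mex{0} = 1
g(4) = mex{0,1} = 2
g(5) = mex{0,1} = 2
g(6) = mex{0,1,2} = 3
g(7) = mex{0,1,2} = 3
g(8) = mex{0,1,2,3} = 4
So g(8) = 4.
Build the Grundy sequence for row B with g(k) = mex{g(k−s) : s ∈ {2, 6}, s ≤ k}:
k:     0  1  2  3  4  5  6  7  8
g(k):  0  0  1  1  0  0  1  1  0
So g(8) = 0.
Grundy values for row C (subtraction set {2, 4}):
k:     0  1  2  3  4  5  6
g(k):  0  0  1  1  2  2  0
So g(6) = 0.
By the Sprague-Grundy theorem, the Grundy value of a sum of independent games is the XOR of the component values.
Combined value = 4 XOR 0 XOR 0 = 4.

4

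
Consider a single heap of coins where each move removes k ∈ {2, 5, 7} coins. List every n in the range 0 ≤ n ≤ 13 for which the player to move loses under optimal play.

Grundy values for subtraction set {2, 5, 7}:
g(0) = mex{} = 0
g(1) = mex{} = 0
g(2) = mex{0} = 1
g(3) = mex{0} = 1
g(4) = mex{1} = 0
g(5) = mex{0,1} = 2
g(6) = mex{0} = 1
g(7) = mex{0,1,2} = 3
g(8) = mex{0,1} = 2
g(9) = mex{0,1,3} = 2
g(10) = mex{1,2} = 0
g(11) = mex{0,1,2} = 3
g(12) = mex{0,2,3} = 1
g(13) = mex{1,2,3} = 0
The P-positions (g = 0) in 0..13 are 0, 1, 4, 10, 13.

0, 1, 4, 10, 13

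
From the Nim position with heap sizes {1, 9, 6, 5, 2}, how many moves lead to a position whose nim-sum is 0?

In binary:
  0001  (1)
  1001  (9)
  0110  (6)
  0101  (5)
  0010  (2)
  ----
  1001  (9)
The overall nim-sum is X = 9. A heap of size p has a winning move iff p XOR X < p (reduce it to p XOR X).
  1: 1 XOR 9 = 8 ≥ 1 — no move.
  9: 9 XOR 9 = 0 < 9 — winning move (to 0).
  6: 6 XOR 9 = 15 ≥ 6 — no move.
  5: 5 XOR 9 = 12 ≥ 5 — no move.
  2: 2 XOR 9 = 11 ≥ 2 — no move.
That gives 1 winning move.

1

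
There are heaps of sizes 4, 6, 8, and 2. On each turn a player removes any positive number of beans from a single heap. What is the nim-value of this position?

Write each in binary and XOR column by column:
  0100  (4)
  0110  (6)
  1000  (8)
  0010  (2)
  ----
  1000  (8)

8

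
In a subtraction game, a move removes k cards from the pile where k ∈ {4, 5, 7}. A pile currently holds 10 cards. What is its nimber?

Compute g(0), g(1), … for moves {4, 5, 7}:
g(0) = mex{} = 0
g(1) = mex{} = 0
g(2) = mex{} = 0
g(3) = mex{} = 0
g(4) = mex{0} = 1
g(5) = mex{0} = 1
g(6) = mex{0} = 1
g(7) = mex{0} = 1
g(8) = mex{0,1} = 2
g(9) = mex{0,1} = 2
g(10) = mex{0,1} = 2
So g(10) = 2.

2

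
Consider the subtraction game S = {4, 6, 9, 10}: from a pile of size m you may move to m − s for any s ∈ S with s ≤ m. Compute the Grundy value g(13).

3

Grundy values for subtraction set {4, 6, 9, 10}:
k:     0  1  2  3  4  5  6  7  8  9 10 11 12 13
g(k):  0  0  0  0  1  1  1  1  2  2  2  2  3  3
So g(13) = 3.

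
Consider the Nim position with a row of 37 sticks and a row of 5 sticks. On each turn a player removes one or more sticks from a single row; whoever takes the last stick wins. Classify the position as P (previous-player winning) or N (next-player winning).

Compute the nim-sum pairwise:
37 XOR 5 = 32
The nim-sum is 32 ≠ 0, so this is an N-position: the player to move can win.

N-position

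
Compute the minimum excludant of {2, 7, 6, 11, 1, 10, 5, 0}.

3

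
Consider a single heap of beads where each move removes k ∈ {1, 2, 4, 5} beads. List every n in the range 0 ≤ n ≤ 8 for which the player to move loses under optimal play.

0, 3, 6

Compute g(0), g(1), … for moves {1, 2, 4, 5}:
g(0) = mex{} = 0
g(1) = mex{0} = 1
g(2) = mex{0,1} = 2
g(3) = mex{1,2} = 0
g(4) = mex{0,2} = 1
g(5) = mex{0,1} = 2
g(6) = mex{1,2} = 0
g(7) = mex{0,2} = 1
g(8) = mex{0,1} = 2
The P-positions (g = 0) in 0..8 are 0, 3, 6.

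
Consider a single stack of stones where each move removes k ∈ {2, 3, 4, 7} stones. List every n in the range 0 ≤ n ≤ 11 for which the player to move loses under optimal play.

0, 1, 6, 11

Build the Grundy sequence with g(k) = mex{g(k−s) : s ∈ {2, 3, 4, 7}, s ≤ k}:
g(0) = mex{} = 0
g(1) = mex{} = 0
g(2) = mex{0} = 1
g(3) = mex{0} = 1
g(4) = mex{0,1} = 2
g(5) = mex{0,1} = 2
g(6) = mex{1,2} = 0
g(7) = mex{0,1,2} = 3
g(8) = mex{0,2} = 1
g(9) = mex{0,1,2,3} = 4
g(10) = mex{0,1,3} = 2
g(11) = mex{1,2,3,4} = 0
The P-positions (g = 0) in 0..11 are 0, 1, 6, 11.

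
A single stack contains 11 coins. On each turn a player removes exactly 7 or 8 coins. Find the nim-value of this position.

Build the Grundy sequence with g(k) = mex{g(k−s) : s ∈ {7, 8}, s ≤ k}:
g(0) = mex{} = 0
g(1) = mex{} = 0
g(2) = mex{} = 0
g(3) = mex{} = 0
g(4) = mex{} = 0
g(5) = mex{} = 0
g(6) = mex{} = 0
g(7) = mex{0} = 1
g(8) = mex{0} = 1
g(9) = mex{0} = 1
g(10) = mex{0} = 1
g(11) = mex{0} = 1
So g(11) = 1.

1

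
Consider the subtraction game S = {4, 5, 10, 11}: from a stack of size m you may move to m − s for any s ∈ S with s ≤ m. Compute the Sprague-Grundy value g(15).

0

Compute g(0), g(1), … for moves {4, 5, 10, 11}:
k:     0  1  2  3  4  5  6  7  8  9 10 11 12 13 14 15
g(k):  0  0  0  0  1  1  1  1  2  0  2  2  3  1  3  0
So g(15) = 0.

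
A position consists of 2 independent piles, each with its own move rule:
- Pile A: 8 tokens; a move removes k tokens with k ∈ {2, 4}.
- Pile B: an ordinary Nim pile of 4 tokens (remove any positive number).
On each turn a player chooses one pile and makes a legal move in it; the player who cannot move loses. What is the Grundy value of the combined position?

5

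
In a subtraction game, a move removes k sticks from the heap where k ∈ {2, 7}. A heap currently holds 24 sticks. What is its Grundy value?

1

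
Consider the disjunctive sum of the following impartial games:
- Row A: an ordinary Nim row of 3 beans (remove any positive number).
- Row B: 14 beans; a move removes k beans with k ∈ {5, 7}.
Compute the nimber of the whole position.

3

Row A is a plain Nim row of size 3, so its Grundy value is 3.
Build the Grundy sequence for row B with g(k) = mex{g(k−s) : s ∈ {5, 7}, s ≤ k}:
k:     0  1  2  3  4  5  6  7  8  9 10 11 12 13 14
g(k):  0  0  0  0  0  1  1  1  1  1  2  2  0  0  0
So g(14) = 0.
The value of a disjunctive sum is the nim-sum of the parts.
Combined value = 3 XOR 0 = 3.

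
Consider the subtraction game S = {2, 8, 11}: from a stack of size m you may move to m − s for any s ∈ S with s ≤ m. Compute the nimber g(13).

2

Compute g(0), g(1), … for moves {2, 8, 11}:
k:     0  1  2  3  4  5  6  7  8  9 10 11 12 13
g(k):  0  0  1  1  0  0  1  1  2  2  0  3  1  2
So g(13) = 2.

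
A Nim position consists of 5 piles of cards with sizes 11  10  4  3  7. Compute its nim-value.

In binary:
  1011  (11)
  1010  (10)
  0100  (4)
  0011  (3)
  0111  (7)
  ----
  0001  (1)

1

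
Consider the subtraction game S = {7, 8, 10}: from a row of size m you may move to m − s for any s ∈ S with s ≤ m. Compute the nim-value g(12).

1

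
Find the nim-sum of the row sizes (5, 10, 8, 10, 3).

14

In binary:
  0101  (5)
  1010  (10)
  1000  (8)
  1010  (10)
  0011  (3)
  ----
  1110  (14)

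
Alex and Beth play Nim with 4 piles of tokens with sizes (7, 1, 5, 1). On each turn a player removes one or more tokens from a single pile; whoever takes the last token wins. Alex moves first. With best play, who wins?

Alex wins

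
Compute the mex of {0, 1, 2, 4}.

3

The values 0, 1, 2 are all present; 3 is the first non-negative integer missing from the set.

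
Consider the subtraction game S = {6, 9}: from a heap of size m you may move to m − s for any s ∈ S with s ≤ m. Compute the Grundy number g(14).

2

Grundy values for subtraction set {6, 9}:
g(0) = mex{} = 0
g(1) = mex{} = 0
g(2) = mex{} = 0
g(3) = mex{} = 0
g(4) = mex{} = 0
g(5) = mex{} = 0
g(6) = mex{0} = 1
g(7) = mex{0} = 1
g(8) = mex{0} = 1
g(9) = mex{0} = 1
g(10) = mex{0} = 1
g(11) = mex{0} = 1
g(12) = mex{0,1} = 2
g(13) = mex{0,1} = 2
g(14) = mex{0,1} = 2
So g(14) = 2.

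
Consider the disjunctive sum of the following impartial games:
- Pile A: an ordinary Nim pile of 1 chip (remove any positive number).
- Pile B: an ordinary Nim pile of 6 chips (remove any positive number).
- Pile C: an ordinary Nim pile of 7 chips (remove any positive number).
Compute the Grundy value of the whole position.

0

Pile A is a plain Nim pile of size 1, so its Grundy value is 1.
Pile B is a plain Nim pile of size 6, so its Grundy value is 6.
Pile C is a plain Nim pile of size 7, so its Grundy value is 7.
The value of a disjunctive sum is the nim-sum of the parts.
Combined value = 1 ⊕ 6 ⊕ 7 = 0.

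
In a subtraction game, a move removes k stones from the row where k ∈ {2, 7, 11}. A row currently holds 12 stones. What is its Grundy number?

Grundy values for subtraction set {2, 7, 11}:
k:     0  1  2  3  4  5  6  7  8  9 10 11 12
g(k):  0  0  1  1  0  0  1  1  2  0  0  1  1
So g(12) = 1.

1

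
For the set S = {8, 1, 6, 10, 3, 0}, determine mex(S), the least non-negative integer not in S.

The values 0, 1 are all present; 2 is the first non-negative integer missing from the set.

2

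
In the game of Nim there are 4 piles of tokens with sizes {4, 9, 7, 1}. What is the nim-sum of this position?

11

Bitwise XOR of the heap sizes:
  0100  (4)
  1001  (9)
  0111  (7)
  0001  (1)
  ----
  1011  (11)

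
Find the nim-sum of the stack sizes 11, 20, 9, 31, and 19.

26

Bitwise XOR of the heap sizes:
  01011  (11)
  10100  (20)
  01001  (9)
  11111  (31)
  10011  (19)
  -----
  11010  (26)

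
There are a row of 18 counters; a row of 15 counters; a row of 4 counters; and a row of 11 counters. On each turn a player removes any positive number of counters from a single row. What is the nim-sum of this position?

18

Nim-sum: 18 ^ 15 ^ 4 ^ 11 = 18.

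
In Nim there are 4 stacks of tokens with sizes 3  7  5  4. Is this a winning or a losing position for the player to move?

Winning position

Compute the nim-sum pairwise:
3 XOR 7 = 4
4 XOR 5 = 1
1 XOR 4 = 5
The nim-sum is 5 ≠ 0, so this is an N-position: the player to move can win.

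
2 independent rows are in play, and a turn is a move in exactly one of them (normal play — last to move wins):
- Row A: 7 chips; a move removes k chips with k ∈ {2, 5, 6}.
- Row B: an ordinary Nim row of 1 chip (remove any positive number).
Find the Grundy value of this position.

For row A, compute g(0), g(1), … with moves {2, 5, 6}:
g(0) = mex{} = 0
g(1) = mex{} = 0
g(2) = mex{0} = 1
g(3) = mex{0} = 1
g(4) = mex{1} = 0
g(5) = mex{0,1} = 2
g(6) = mex{0} = 1
g(7) = mex{0,1,2} = 3
So g(7) = 3.
Row B is a plain Nim row of size 1, so its Grundy value is 1.
The value of a disjunctive sum is the nim-sum of the parts.
Combined value = 3 XOR 1 = 2.

2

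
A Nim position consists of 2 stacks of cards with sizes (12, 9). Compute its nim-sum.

Write each in binary and XOR column by column:
  1100  (12)
  1001  (9)
  ----
  0101  (5)

5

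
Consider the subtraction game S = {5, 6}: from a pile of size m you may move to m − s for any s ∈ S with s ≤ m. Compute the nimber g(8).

1

Build the Grundy sequence with g(k) = mex{g(k−s) : s ∈ {5, 6}, s ≤ k}:
k:     0  1  2  3  4  5  6  7  8
g(k):  0  0  0  0  0  1  1  1  1
So g(8) = 1.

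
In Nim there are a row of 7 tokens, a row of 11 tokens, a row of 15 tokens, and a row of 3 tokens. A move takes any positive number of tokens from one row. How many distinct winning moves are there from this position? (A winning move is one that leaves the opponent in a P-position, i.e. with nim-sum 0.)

0

Nim-sum: 7 XOR 11 XOR 15 XOR 3 = 0.
The nim-sum is already 0, so every move leaves a nonzero nim-sum — there are no winning moves.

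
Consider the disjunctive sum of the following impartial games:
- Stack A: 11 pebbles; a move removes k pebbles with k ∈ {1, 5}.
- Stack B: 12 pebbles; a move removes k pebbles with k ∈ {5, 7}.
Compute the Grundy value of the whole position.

1

For stack A, compute g(0), g(1), … with moves {1, 5}:
g(0) = mex{} = 0
g(1) = mex{0} = 1
g(2) = mex{1} = 0
g(3) = mex{0} = 1
g(4) = mex{1} = 0
g(5) = mex{0} = 1
g(6) = mex{1} = 0
g(7) = mex{0} = 1
g(8) = mex{1} = 0
g(9) = mex{0} = 1
g(10) = mex{1} = 0
g(11) = mex{0} = 1
So g(11) = 1.
Build the Grundy sequence for stack B with g(k) = mex{g(k−s) : s ∈ {5, 7}, s ≤ k}:
k:     0  1  2  3  4  5  6  7  8  9 10 11 12
g(k):  0  0  0  0  0  1  1  1  1  1  2  2  0
So g(12) = 0.
By the Sprague-Grundy theorem, the Grundy value of a sum of independent games is the XOR of the component values.
Combined value = 1 XOR 0 = 1.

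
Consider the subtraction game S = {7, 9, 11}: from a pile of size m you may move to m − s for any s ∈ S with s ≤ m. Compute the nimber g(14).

Compute g(0), g(1), … for moves {7, 9, 11}:
g(0) = mex{} = 0
g(1) = mex{} = 0
g(2) = mex{} = 0
g(3) = mex{} = 0
g(4) = mex{} = 0
g(5) = mex{} = 0
g(6) = mex{} = 0
g(7) = mex{0} = 1
g(8) = mex{0} = 1
g(9) = mex{0} = 1
g(10) = mex{0} = 1
g(11) = mex{0} = 1
g(12) = mex{0} = 1
g(13) = mex{0} = 1
g(14) = mex{0,1} = 2
So g(14) = 2.

2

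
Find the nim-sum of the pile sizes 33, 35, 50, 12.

Nim-sum: 33 ⊕ 35 ⊕ 50 ⊕ 12 = 60.

60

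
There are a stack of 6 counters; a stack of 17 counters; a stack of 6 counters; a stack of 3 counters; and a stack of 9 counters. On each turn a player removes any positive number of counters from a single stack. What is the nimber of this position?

Nim-sum: 6 XOR 17 XOR 6 XOR 3 XOR 9 = 27.

27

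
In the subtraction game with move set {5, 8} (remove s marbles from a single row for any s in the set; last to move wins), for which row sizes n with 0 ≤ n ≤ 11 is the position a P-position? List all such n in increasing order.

0, 1, 2, 3, 4

Build the Grundy sequence with g(k) = mex{g(k−s) : s ∈ {5, 8}, s ≤ k}:
g(0) = mex{} = 0
g(1) = mex{} = 0
g(2) = mex{} = 0
g(3) = mex{} = 0
g(4) = mex{} = 0
g(5) = mex{0} = 1
g(6) = mex{0} = 1
g(7) = mex{0} = 1
g(8) = mex{0} = 1
g(9) = mex{0} = 1
g(10) = mex{0,1} = 2
g(11) = mex{0,1} = 2
The P-positions (g = 0) in 0..11 are 0, 1, 2, 3, 4.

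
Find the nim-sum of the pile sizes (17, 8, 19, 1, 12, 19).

20

Compute the nim-sum pairwise:
17 ⊕ 8 = 25
25 ⊕ 19 = 10
10 ⊕ 1 = 11
11 ⊕ 12 = 7
7 ⊕ 19 = 20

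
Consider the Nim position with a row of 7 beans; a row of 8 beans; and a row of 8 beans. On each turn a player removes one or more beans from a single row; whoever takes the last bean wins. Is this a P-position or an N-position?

N-position

Nim-sum: 7 ^ 8 ^ 8 = 7.
The nim-sum is 7 ≠ 0, so this is an N-position: the player to move can win.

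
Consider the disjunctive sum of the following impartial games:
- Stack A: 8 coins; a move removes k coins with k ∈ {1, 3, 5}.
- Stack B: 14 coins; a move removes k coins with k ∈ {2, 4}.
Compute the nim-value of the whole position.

1

Build the Grundy sequence for stack A with g(k) = mex{g(k−s) : s ∈ {1, 3, 5}, s ≤ k}:
g(0) = mex{} = 0
g(1) = mex{0} = 1
g(2) = mex{1} = 0
g(3) = mex{0} = 1
g(4) = mex{1} = 0
g(5) = mex{0} = 1
g(6) = mex{1} = 0
g(7) = mex{0} = 1
g(8) = mex{1} = 0
So g(8) = 0.
For stack B, compute g(0), g(1), … with moves {2, 4}:
k:     0  1  2  3  4  5  6  7  8  9 10 11 12 13 14
g(k):  0  0  1  1  2  2  0  0  1  1  2  2  0  0  1
So g(14) = 1.
The value of a disjunctive sum is the nim-sum of the parts.
Combined value = 0 XOR 1 = 1.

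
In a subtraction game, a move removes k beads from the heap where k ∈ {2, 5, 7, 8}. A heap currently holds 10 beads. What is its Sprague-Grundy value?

0

Compute g(0), g(1), … for moves {2, 5, 7, 8}:
g(0) = mex{} = 0
g(1) = mex{} = 0
g(2) = mex{0} = 1
g(3) = mex{0} = 1
g(4) = mex{1} = 0
g(5) = mex{0,1} = 2
g(6) = mex{0} = 1
g(7) = mex{0,1,2} = 3
g(8) = mex{0,1} = 2
g(9) = mex{0,1,3} = 2
g(10) = mex{1,2} = 0
So g(10) = 0.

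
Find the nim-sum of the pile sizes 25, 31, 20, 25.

Nim-sum: 25 XOR 31 XOR 20 XOR 25 = 11.

11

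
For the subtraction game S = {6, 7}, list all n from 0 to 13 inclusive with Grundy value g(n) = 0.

0, 1, 2, 3, 4, 5, 13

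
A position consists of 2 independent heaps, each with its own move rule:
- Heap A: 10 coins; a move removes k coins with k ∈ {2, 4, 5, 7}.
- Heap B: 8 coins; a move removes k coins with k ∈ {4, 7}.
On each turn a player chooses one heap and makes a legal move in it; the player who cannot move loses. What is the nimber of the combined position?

Build the Grundy sequence for heap A with g(k) = mex{g(k−s) : s ∈ {2, 4, 5, 7}, s ≤ k}:
g(0) = mex{} = 0
g(1) = mex{} = 0
g(2) = mex{0} = 1
g(3) = mex{0} = 1
g(4) = mex{0,1} = 2
g(5) = mex{0,1} = 2
g(6) = mex{0,1,2} = 3
g(7) = mex{0,1,2} = 3
g(8) = mex{0,1,2,3} = 4
g(9) = mex{1,2,3} = 0
g(10) = mex{1,2,3,4} = 0
So g(10) = 0.
Grundy values for heap B (subtraction set {4, 7}):
k:     0  1  2  3  4  5  6  7  8
g(k):  0  0  0  0  1  1  1  1  2
So g(8) = 2.
The value of a disjunctive sum is the nim-sum of the parts.
Combined value = 0 ⊕ 2 = 2.

2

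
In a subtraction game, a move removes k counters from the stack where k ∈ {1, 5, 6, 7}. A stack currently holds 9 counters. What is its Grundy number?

3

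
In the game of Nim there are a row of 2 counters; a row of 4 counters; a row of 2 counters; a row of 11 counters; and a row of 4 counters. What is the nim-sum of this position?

11

Bitwise XOR of the heap sizes:
  0010  (2)
  0100  (4)
  0010  (2)
  1011  (11)
  0100  (4)
  ----
  1011  (11)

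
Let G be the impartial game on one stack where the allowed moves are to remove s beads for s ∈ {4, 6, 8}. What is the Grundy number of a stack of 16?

1

Build the Grundy sequence with g(k) = mex{g(k−s) : s ∈ {4, 6, 8}, s ≤ k}:
k:     0  1  2  3  4  5  6  7  8  9 10 11 12 13 14 15 16
g(k):  0  0  0  0  1  1  1  1  2  2  2  2  0  0  0  0  1
So g(16) = 1.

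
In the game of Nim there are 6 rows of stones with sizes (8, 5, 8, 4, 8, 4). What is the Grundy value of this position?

Bitwise XOR of the heap sizes:
  1000  (8)
  0101  (5)
  1000  (8)
  0100  (4)
  1000  (8)
  0100  (4)
  ----
  1101  (13)

13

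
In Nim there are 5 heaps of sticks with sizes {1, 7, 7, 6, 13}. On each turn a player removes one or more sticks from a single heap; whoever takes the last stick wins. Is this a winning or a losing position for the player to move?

Winning position

Nim-sum: 1 ⊕ 7 ⊕ 7 ⊕ 6 ⊕ 13 = 10.
The nim-sum is 10 ≠ 0, so this is an N-position: the player to move can win.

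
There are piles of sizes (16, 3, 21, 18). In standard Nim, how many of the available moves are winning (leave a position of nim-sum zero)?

3

Bitwise XOR of the heap sizes:
  10000  (16)
  00011  (3)
  10101  (21)
  10010  (18)
  -----
  10100  (20)
The overall nim-sum is X = 20. A pile of size p has a winning move iff p XOR X < p (reduce it to p XOR X).
  16: 16 XOR 20 = 4 < 16 — winning move (to 4).
  3: 3 XOR 20 = 23 ≥ 3 — no move.
  21: 21 XOR 20 = 1 < 21 — winning move (to 1).
  18: 18 XOR 20 = 6 < 18 — winning move (to 6).
That gives 3 winning moves.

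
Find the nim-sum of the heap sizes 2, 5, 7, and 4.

Compute the nim-sum pairwise:
2 ⊕ 5 = 7
7 ⊕ 7 = 0
0 ⊕ 4 = 4

4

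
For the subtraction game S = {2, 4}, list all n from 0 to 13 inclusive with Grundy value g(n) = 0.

0, 1, 6, 7, 12, 13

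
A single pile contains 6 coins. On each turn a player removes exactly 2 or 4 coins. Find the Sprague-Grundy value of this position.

Build the Grundy sequence with g(k) = mex{g(k−s) : s ∈ {2, 4}, s ≤ k}:
g(0) = mex{} = 0
g(1) = mex{} = 0
g(2) = mex{0} = 1
g(3) = mex{0} = 1
g(4) = mex{0,1} = 2
g(5) = mex{0,1} = 2
g(6) = mex{1,2} = 0
So g(6) = 0.

0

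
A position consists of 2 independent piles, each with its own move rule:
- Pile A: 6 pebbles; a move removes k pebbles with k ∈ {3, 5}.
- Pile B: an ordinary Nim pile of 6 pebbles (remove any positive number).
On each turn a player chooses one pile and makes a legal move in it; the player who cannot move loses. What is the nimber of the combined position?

For pile A, compute g(0), g(1), … with moves {3, 5}:
g(0) = mex{} = 0
g(1) = mex{} = 0
g(2) = mex{} = 0
g(3) = mex{0} = 1
g(4) = mex{0} = 1
g(5) = mex{0} = 1
g(6) = mex{0,1} = 2
So g(6) = 2.
Pile B is a plain Nim pile of size 6, so its Grundy value is 6.
The value of a disjunctive sum is the nim-sum of the parts.
Combined value = 2 XOR 6 = 4.

4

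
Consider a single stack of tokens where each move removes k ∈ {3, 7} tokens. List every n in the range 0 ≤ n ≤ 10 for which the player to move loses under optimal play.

0, 1, 2, 6, 10

Grundy values for subtraction set {3, 7}:
g(0) = mex{} = 0
g(1) = mex{} = 0
g(2) = mex{} = 0
g(3) = mex{0} = 1
g(4) = mex{0} = 1
g(5) = mex{0} = 1
g(6) = mex{1} = 0
g(7) = mex{0,1} = 2
g(8) = mex{0,1} = 2
g(9) = mex{0} = 1
g(10) = mex{1,2} = 0
The P-positions (g = 0) in 0..10 are 0, 1, 2, 6, 10.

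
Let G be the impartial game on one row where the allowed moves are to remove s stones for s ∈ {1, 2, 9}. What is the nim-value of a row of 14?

1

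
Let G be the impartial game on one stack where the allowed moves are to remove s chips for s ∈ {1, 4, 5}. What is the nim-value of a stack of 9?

Build the Grundy sequence with g(k) = mex{g(k−s) : s ∈ {1, 4, 5}, s ≤ k}:
k:     0  1  2  3  4  5  6  7  8  9
g(k):  0  1  0  1  2  3  2  3  0  1
So g(9) = 1.

1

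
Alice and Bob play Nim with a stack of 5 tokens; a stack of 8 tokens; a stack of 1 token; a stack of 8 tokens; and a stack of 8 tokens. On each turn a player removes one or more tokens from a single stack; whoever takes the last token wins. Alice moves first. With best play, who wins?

Alice wins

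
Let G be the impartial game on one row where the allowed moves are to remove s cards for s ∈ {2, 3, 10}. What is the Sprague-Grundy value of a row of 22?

2

Grundy values for subtraction set {2, 3, 10}:
k:     0  1  2  3  4  5  6  7  8  9 10 11 12 13 14 15 16 17 18 19 20 21 22
g(k):  0  0  1  1  2  0  0  1  1  2  2  3  0  0  1  1  2  0  0  1  1  2  2
So g(22) = 2.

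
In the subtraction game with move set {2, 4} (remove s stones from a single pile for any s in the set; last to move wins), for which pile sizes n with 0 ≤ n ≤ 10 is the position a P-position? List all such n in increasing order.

Build the Grundy sequence with g(k) = mex{g(k−s) : s ∈ {2, 4}, s ≤ k}:
k:     0  1  2  3  4  5  6  7  8  9 10
g(k):  0  0  1  1  2  2  0  0  1  1  2
The P-positions (g = 0) in 0..10 are 0, 1, 6, 7.

0, 1, 6, 7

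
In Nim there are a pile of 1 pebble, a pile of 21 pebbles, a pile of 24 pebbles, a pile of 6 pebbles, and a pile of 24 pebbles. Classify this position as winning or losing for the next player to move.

Nim-sum: 1 XOR 21 XOR 24 XOR 6 XOR 24 = 18.
The nim-sum is 18 ≠ 0, so this is an N-position: the player to move can win.

Winning position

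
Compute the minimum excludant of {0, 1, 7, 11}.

2

The values 0, 1 are all present; 2 is the first non-negative integer missing from the set.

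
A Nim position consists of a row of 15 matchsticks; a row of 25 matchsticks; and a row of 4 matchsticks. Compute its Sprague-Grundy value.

18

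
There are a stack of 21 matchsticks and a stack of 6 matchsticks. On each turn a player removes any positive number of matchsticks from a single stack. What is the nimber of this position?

Nim-sum: 21 ⊕ 6 = 19.

19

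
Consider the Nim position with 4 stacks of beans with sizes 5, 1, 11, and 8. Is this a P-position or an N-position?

N-position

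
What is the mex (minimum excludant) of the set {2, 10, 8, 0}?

0 is in the set but 1 is not, so the mex is 1.

1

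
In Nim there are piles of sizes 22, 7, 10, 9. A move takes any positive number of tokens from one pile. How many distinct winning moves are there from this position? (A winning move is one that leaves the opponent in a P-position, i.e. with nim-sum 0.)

1

Compute the nim-sum pairwise:
22 ⊕ 7 = 17
17 ⊕ 10 = 27
27 ⊕ 9 = 18
The overall nim-sum is X = 18. A pile of size p has a winning move iff p XOR X < p (reduce it to p XOR X).
  22: 22 XOR 18 = 4 < 22 — winning move (to 4).
  7: 7 XOR 18 = 21 ≥ 7 — no move.
  10: 10 XOR 18 = 24 ≥ 10 — no move.
  9: 9 XOR 18 = 27 ≥ 9 — no move.
That gives 1 winning move.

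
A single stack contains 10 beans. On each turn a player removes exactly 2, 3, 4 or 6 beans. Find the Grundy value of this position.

1

Build the Grundy sequence with g(k) = mex{g(k−s) : s ∈ {2, 3, 4, 6}, s ≤ k}:
k:     0  1  2  3  4  5  6  7  8  9 10
g(k):  0  0  1  1  2  2  3  3  0  0  1
So g(10) = 1.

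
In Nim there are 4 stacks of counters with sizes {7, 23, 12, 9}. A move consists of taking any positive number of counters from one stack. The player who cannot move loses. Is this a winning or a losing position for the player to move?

Compute the nim-sum pairwise:
7 XOR 23 = 16
16 XOR 12 = 28
28 XOR 9 = 21
The nim-sum is 21 ≠ 0, so this is an N-position: the player to move can win.

Winning position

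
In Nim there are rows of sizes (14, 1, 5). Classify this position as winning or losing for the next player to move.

Winning position

Nim-sum: 14 ⊕ 1 ⊕ 5 = 10.
The nim-sum is 10 ≠ 0, so this is an N-position: the player to move can win.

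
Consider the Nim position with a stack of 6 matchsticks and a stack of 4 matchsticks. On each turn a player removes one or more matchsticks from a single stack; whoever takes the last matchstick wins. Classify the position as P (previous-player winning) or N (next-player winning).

Nim-sum: 6 ^ 4 = 2.
The nim-sum is 2 ≠ 0, so this is an N-position: the player to move can win.

N-position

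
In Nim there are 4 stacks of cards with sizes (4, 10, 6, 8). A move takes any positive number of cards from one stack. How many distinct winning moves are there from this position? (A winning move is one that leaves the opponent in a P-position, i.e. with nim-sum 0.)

0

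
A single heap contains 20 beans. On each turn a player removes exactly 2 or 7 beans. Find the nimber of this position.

1

Grundy values for subtraction set {2, 7}:
k:     0  1  2  3  4  5  6  7  8  9 10 11 12 13 14 15 16 17 18 19 20
g(k):  0  0  1  1  0  0  1  1  2  0  0  1  1  0  0  1  1  2  0  0  1
So g(20) = 1.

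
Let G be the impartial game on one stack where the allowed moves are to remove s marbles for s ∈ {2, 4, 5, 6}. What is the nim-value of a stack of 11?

1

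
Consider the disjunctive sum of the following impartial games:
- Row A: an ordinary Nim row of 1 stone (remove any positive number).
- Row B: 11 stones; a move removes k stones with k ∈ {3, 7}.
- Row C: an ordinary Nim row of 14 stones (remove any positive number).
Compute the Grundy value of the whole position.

Row A is a plain Nim row of size 1, so its Grundy value is 1.
Grundy values for row B (subtraction set {3, 7}):
k:     0  1  2  3  4  5  6  7  8  9 10 11
g(k):  0  0  0  1  1  1  0  2  2  1  0  0
So g(11) = 0.
Row C is a plain Nim row of size 14, so its Grundy value is 14.
By the Sprague-Grundy theorem, the Grundy value of a sum of independent games is the XOR of the component values.
Combined value = 1 ⊕ 0 ⊕ 14 = 15.

15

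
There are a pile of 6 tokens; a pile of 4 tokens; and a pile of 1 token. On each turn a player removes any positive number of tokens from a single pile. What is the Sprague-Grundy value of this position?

3

Nim-sum: 6 ^ 4 ^ 1 = 3.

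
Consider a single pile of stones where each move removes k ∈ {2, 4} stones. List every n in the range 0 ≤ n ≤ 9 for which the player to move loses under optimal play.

0, 1, 6, 7

Compute g(0), g(1), … for moves {2, 4}:
k:     0  1  2  3  4  5  6  7  8  9
g(k):  0  0  1  1  2  2  0  0  1  1
The P-positions (g = 0) in 0..9 are 0, 1, 6, 7.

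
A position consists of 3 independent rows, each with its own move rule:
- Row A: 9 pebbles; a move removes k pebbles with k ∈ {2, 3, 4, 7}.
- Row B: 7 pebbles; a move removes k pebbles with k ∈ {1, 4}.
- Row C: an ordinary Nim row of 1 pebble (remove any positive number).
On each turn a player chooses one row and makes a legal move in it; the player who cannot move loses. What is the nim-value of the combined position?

Build the Grundy sequence for row A with g(k) = mex{g(k−s) : s ∈ {2, 3, 4, 7}, s ≤ k}:
k:     0  1  2  3  4  5  6  7  8  9
g(k):  0  0  1  1  2  2  0  3  1  4
So g(9) = 4.
Build the Grundy sequence for row B with g(k) = mex{g(k−s) : s ∈ {1, 4}, s ≤ k}:
k:     0  1  2  3  4  5  6  7
g(k):  0  1  0  1  2  0  1  0
So g(7) = 0.
Row C is a plain Nim row of size 1, so its Grundy value is 1.
The value of a disjunctive sum is the nim-sum of the parts.
Combined value = 4 ⊕ 0 ⊕ 1 = 5.

5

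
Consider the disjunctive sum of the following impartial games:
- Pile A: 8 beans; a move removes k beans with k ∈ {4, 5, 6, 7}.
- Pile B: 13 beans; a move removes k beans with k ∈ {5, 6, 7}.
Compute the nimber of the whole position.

Build the Grundy sequence for pile A with g(k) = mex{g(k−s) : s ∈ {4, 5, 6, 7}, s ≤ k}:
g(0) = mex{} = 0
g(1) = mex{} = 0
g(2) = mex{} = 0
g(3) = mex{} = 0
g(4) = mex{0} = 1
g(5) = mex{0} = 1
g(6) = mex{0} = 1
g(7) = mex{0} = 1
g(8) = mex{0,1} = 2
So g(8) = 2.
Build the Grundy sequence for pile B with g(k) = mex{g(k−s) : s ∈ {5, 6, 7}, s ≤ k}:
g(0) = mex{} = 0
g(1) = mex{} = 0
g(2) = mex{} = 0
g(3) = mex{} = 0
g(4) = mex{} = 0
g(5) = mex{0} = 1
g(6) = mex{0} = 1
g(7) = mex{0} = 1
g(8) = mex{0} = 1
g(9) = mex{0} = 1
g(10) = mex{0,1} = 2
g(11) = mex{0,1} = 2
g(12) = mex{1} = 0
g(13) = mex{1} = 0
So g(13) = 0.
By the Sprague-Grundy theorem, the Grundy value of a sum of independent games is the XOR of the component values.
Combined value = 2 ⊕ 0 = 2.

2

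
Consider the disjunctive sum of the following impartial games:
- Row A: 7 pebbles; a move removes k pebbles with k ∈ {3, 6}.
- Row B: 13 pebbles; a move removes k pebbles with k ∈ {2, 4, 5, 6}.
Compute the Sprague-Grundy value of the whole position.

Build the Grundy sequence for row A with g(k) = mex{g(k−s) : s ∈ {3, 6}, s ≤ k}:
k:     0  1  2  3  4  5  6  7
g(k):  0  0  0  1  1  1  2  2
So g(7) = 2.
Grundy values for row B (subtraction set {2, 4, 5, 6}):
k:     0  1  2  3  4  5  6  7  8  9 10 11 12 13
g(k):  0  0  1  1  2  2  3  3  0  0  1  1  2  2
So g(13) = 2.
The value of a disjunctive sum is the nim-sum of the parts.
Combined value = 2 XOR 2 = 0.

0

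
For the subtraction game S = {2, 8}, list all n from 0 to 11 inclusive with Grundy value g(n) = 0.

0, 1, 4, 5, 10, 11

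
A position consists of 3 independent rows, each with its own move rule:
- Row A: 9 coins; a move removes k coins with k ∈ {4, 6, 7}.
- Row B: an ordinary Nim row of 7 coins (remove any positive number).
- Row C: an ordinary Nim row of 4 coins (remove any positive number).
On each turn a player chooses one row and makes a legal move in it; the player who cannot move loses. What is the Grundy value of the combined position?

1

For row A, compute g(0), g(1), … with moves {4, 6, 7}:
k:     0  1  2  3  4  5  6  7  8  9
g(k):  0  0  0  0  1  1  1  1  2  2
So g(9) = 2.
Row B is a plain Nim row of size 7, so its Grundy value is 7.
Row C is a plain Nim row of size 4, so its Grundy value is 4.
By the Sprague-Grundy theorem, the Grundy value of a sum of independent games is the XOR of the component values.
Combined value = 2 ⊕ 7 ⊕ 4 = 1.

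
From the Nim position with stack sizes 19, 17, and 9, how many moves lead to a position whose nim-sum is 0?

1

Nim-sum: 19 ⊕ 17 ⊕ 9 = 11.
The overall nim-sum is X = 11. A stack of size p has a winning move iff p XOR X < p (reduce it to p XOR X).
  19: 19 XOR 11 = 24 ≥ 19 — no move.
  17: 17 XOR 11 = 26 ≥ 17 — no move.
  9: 9 XOR 11 = 2 < 9 — winning move (to 2).
That gives 1 winning move.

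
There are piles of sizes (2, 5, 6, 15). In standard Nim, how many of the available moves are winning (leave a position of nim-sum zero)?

1

In binary:
  0010  (2)
  0101  (5)
  0110  (6)
  1111  (15)
  ----
  1110  (14)
The overall nim-sum is X = 14. A pile of size p has a winning move iff p XOR X < p (reduce it to p XOR X).
  2: 2 XOR 14 = 12 ≥ 2 — no move.
  5: 5 XOR 14 = 11 ≥ 5 — no move.
  6: 6 XOR 14 = 8 ≥ 6 — no move.
  15: 15 XOR 14 = 1 < 15 — winning move (to 1).
That gives 1 winning move.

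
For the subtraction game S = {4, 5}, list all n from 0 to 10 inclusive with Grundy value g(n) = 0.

0, 1, 2, 3, 9, 10

Build the Grundy sequence with g(k) = mex{g(k−s) : s ∈ {4, 5}, s ≤ k}:
g(0) = mex{} = 0
g(1) = mex{} = 0
g(2) = mex{} = 0
g(3) = mex{} = 0
g(4) = mex{0} = 1
g(5) = mex{0} = 1
g(6) = mex{0} = 1
g(7) = mex{0} = 1
g(8) = mex{0,1} = 2
g(9) = mex{1} = 0
g(10) = mex{1} = 0
The P-positions (g = 0) in 0..10 are 0, 1, 2, 3, 9, 10.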